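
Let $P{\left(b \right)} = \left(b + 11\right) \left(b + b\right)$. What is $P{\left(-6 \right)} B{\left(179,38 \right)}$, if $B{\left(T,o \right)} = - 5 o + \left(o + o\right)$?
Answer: $6840$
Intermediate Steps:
$P{\left(b \right)} = 2 b \left(11 + b\right)$ ($P{\left(b \right)} = \left(11 + b\right) 2 b = 2 b \left(11 + b\right)$)
$B{\left(T,o \right)} = - 3 o$ ($B{\left(T,o \right)} = - 5 o + 2 o = - 3 o$)
$P{\left(-6 \right)} B{\left(179,38 \right)} = 2 \left(-6\right) \left(11 - 6\right) \left(\left(-3\right) 38\right) = 2 \left(-6\right) 5 \left(-114\right) = \left(-60\right) \left(-114\right) = 6840$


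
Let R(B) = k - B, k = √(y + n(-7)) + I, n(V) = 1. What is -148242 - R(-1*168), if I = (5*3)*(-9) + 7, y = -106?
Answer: -148282 - I*√105 ≈ -1.4828e+5 - 10.247*I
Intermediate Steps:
I = -128 (I = 15*(-9) + 7 = -135 + 7 = -128)
k = -128 + I*√105 (k = √(-106 + 1) - 128 = √(-105) - 128 = I*√105 - 128 = -128 + I*√105 ≈ -128.0 + 10.247*I)
R(B) = -128 - B + I*√105 (R(B) = (-128 + I*√105) - B = -128 - B + I*√105)
-148242 - R(-1*168) = -148242 - (-128 - (-1)*168 + I*√105) = -148242 - (-128 - 1*(-168) + I*√105) = -148242 - (-128 + 168 + I*√105) = -148242 - (40 + I*√105) = -148242 + (-40 - I*√105) = -148282 - I*√105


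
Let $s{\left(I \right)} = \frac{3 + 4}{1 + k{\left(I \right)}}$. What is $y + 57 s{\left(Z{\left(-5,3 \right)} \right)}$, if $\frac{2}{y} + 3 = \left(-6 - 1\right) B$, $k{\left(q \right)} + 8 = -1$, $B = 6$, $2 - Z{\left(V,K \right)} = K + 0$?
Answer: $- \frac{17971}{360} \approx -49.919$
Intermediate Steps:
$Z{\left(V,K \right)} = 2 - K$ ($Z{\left(V,K \right)} = 2 - \left(K + 0\right) = 2 - K$)
$k{\left(q \right)} = -9$ ($k{\left(q \right)} = -8 - 1 = -9$)
$y = - \frac{2}{45}$ ($y = \frac{2}{-3 + \left(-6 - 1\right) 6} = \frac{2}{-3 - 42} = \frac{2}{-45} = 2 \left(- \frac{1}{45}\right) = - \frac{2}{45} \approx -0.044444$)
$s{\left(I \right)} = - \frac{7}{8}$ ($s{\left(I \right)} = \frac{3 + 4}{1 - 9} = \frac{7}{-8} = 7 \left(- \frac{1}{8}\right) = - \frac{7}{8}$)
$y + 57 s{\left(Z{\left(-5,3 \right)} \right)} = - \frac{2}{45} + 57 \left(- \frac{7}{8}\right) = - \frac{2}{45} - \frac{399}{8} = - \frac{17971}{360}$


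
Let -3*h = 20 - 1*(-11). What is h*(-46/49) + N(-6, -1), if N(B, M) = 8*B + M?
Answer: -5777/147 ≈ -39.299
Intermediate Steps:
N(B, M) = M + 8*B
h = -31/3 (h = -(20 - 1*(-11))/3 = -(20 + 11)/3 = -⅓*31 = -31/3 ≈ -10.333)
h*(-46/49) + N(-6, -1) = -(-1426)/(3*49) + (-1 + 8*(-6)) = -(-1426)/(3*49) + (-1 - 48) = -31/3*(-46/49) - 49 = 1426/147 - 49 = -5777/147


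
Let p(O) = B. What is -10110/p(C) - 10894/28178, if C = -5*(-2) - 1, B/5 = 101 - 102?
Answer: 28482511/14089 ≈ 2021.6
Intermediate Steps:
B = -5 (B = 5*(101 - 102) = 5*(-1) = -5)
C = 9 (C = 10 - 1 = 9)
p(O) = -5
-10110/p(C) - 10894/28178 = -10110/(-5) - 10894/28178 = -10110*(-⅕) - 10894*1/28178 = 2022 - 5447/14089 = 28482511/14089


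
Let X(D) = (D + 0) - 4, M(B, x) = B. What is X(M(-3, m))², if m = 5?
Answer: 49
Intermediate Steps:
X(D) = -4 + D (X(D) = D - 4 = -4 + D)
X(M(-3, m))² = (-4 - 3)² = (-7)² = 49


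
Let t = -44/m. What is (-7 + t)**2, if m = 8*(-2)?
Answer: 289/16 ≈ 18.063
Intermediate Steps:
m = -16
t = 11/4 (t = -44/(-16) = -44*(-1/16) = 11/4 ≈ 2.7500)
(-7 + t)**2 = (-7 + 11/4)**2 = (-17/4)**2 = 289/16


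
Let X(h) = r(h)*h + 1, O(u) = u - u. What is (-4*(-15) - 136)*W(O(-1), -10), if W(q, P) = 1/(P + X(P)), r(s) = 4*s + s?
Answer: -76/491 ≈ -0.15479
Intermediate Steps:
r(s) = 5*s
O(u) = 0
X(h) = 1 + 5*h**2 (X(h) = (5*h)*h + 1 = 5*h**2 + 1 = 1 + 5*h**2)
W(q, P) = 1/(1 + P + 5*P**2) (W(q, P) = 1/(P + (1 + 5*P**2)) = 1/(1 + P + 5*P**2))
(-4*(-15) - 136)*W(O(-1), -10) = (-4*(-15) - 136)/(1 - 10 + 5*(-10)**2) = (60 - 136)/(1 - 10 + 5*100) = -76/(1 - 10 + 500) = -76/491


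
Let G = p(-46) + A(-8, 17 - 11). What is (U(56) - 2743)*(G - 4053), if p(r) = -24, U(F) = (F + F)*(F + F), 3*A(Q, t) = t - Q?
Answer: -39912939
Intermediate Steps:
A(Q, t) = -Q/3 + t/3 (A(Q, t) = (t - Q)/3 = -Q/3 + t/3)
U(F) = 4*F² (U(F) = (2*F)*(2*F) = 4*F²)
G = -58/3 (G = -24 + (-⅓*(-8) + (17 - 11)/3) = -24 + (8/3 + (⅓)*6) = -24 + (8/3 + 2) = -24 + 14/3 = -58/3 ≈ -19.333)
(U(56) - 2743)*(G - 4053) = (4*56² - 2743)*(-58/3 - 4053) = (4*3136 - 2743)*(-12217/3) = (12544 - 2743)*(-12217/3) = 9801*(-12217/3) = -39912939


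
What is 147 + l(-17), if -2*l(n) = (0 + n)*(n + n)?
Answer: -142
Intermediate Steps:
l(n) = -n² (l(n) = -(0 + n)*(n + n)/2 = -n*2*n/2 = -n²)
147 + l(-17) = 147 - 1*(-17)² = 147 - 1*289 = 147 - 289 = -142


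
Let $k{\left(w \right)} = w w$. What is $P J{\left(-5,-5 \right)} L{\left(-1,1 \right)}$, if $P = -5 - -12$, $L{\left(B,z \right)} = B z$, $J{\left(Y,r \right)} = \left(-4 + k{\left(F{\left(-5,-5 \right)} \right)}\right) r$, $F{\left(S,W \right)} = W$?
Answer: $735$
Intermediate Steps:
$k{\left(w \right)} = w^{2}$
$J{\left(Y,r \right)} = 21 r$ ($J{\left(Y,r \right)} = \left(-4 + \left(-5\right)^{2}\right) r = \left(-4 + 25\right) r = 21 r$)
$P = 7$ ($P = -5 + 12 = 7$)
$P J{\left(-5,-5 \right)} L{\left(-1,1 \right)} = 7 \cdot 21 \left(-5\right) \left(\left(-1\right) 1\right) = 7 \left(-105\right) \left(-1\right) = \left(-735\right) \left(-1\right) = 735$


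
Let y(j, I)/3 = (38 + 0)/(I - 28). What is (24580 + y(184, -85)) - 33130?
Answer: -966264/113 ≈ -8551.0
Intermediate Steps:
y(j, I) = 114/(-28 + I) (y(j, I) = 3*((38 + 0)/(I - 28)) = 3*(38/(-28 + I)) = 114/(-28 + I))
(24580 + y(184, -85)) - 33130 = (24580 + 114/(-28 - 85)) - 33130 = (24580 + 114/(-113)) - 33130 = (24580 + 114*(-1/113)) - 33130 = (24580 - 114/113) - 33130 = 2777426/113 - 33130 = -966264/113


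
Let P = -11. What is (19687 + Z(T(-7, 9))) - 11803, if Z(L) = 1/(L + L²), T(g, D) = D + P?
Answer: 15769/2 ≈ 7884.5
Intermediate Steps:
T(g, D) = -11 + D (T(g, D) = D - 11 = -11 + D)
(19687 + Z(T(-7, 9))) - 11803 = (19687 + 1/((-11 + 9)*(1 + (-11 + 9)))) - 11803 = (19687 + 1/((-2)*(1 - 2))) - 11803 = (19687 - ½/(-1)) - 11803 = (19687 - ½*(-1)) - 11803 = (19687 + ½) - 11803 = 39375/2 - 11803 = 15769/2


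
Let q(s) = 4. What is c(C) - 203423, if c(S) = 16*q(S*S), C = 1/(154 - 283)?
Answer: -203359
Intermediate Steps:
C = -1/129 (C = 1/(-129) = -1/129 ≈ -0.0077519)
c(S) = 64 (c(S) = 16*4 = 64)
c(C) - 203423 = 64 - 203423 = -203359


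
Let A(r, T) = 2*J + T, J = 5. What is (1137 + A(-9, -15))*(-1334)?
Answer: -1510088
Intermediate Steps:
A(r, T) = 10 + T (A(r, T) = 2*5 + T = 10 + T)
(1137 + A(-9, -15))*(-1334) = (1137 + (10 - 15))*(-1334) = (1137 - 5)*(-1334) = 1132*(-1334) = -1510088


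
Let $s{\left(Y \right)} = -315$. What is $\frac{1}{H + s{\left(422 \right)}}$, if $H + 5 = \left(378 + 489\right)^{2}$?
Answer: $\frac{1}{751369} \approx 1.3309 \cdot 10^{-6}$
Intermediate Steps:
$H = 751684$ ($H = -5 + \left(378 + 489\right)^{2} = -5 + 867^{2} = -5 + 751689 = 751684$)
$\frac{1}{H + s{\left(422 \right)}} = \frac{1}{751684 - 315} = \frac{1}{751369}$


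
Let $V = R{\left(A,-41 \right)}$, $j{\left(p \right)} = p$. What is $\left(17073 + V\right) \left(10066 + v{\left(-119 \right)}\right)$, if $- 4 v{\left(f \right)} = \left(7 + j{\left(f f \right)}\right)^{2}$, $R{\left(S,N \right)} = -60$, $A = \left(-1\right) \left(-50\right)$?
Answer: $-853593078870$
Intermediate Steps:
$A = 50$
$v{\left(f \right)} = - \frac{\left(7 + f^{2}\right)^{2}}{4}$ ($v{\left(f \right)} = - \frac{\left(7 + f f\right)^{2}}{4} = - \frac{\left(7 + f^{2}\right)^{2}}{4}$)
$V = -60$
$\left(17073 + V\right) \left(10066 + v{\left(-119 \right)}\right) = \left(17073 - 60\right) \left(10066 - \frac{\left(7 + \left(-119\right)^{2}\right)^{2}}{4}\right) = 17013 \left(10066 - \frac{\left(7 + 14161\right)^{2}}{4}\right) = 17013 \left(10066 - \frac{14168^{2}}{4}\right) = 17013 \left(10066 - 50183056\right) = 17013 \left(-50172990\right) = -853593078870$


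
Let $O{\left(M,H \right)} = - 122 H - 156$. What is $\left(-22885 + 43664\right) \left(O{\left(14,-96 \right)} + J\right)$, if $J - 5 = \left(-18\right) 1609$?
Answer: $-361575379$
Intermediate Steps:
$J = -28957$ ($J = 5 - 28962 = -28957$)
$O{\left(M,H \right)} = -156 - 122 H$
$\left(-22885 + 43664\right) \left(O{\left(14,-96 \right)} + J\right) = \left(-22885 + 43664\right) \left(\left(-156 - -11712\right) - 28957\right) = 20779 \left(\left(-156 + 11712\right) - 28957\right) = 20779 \left(11556 - 28957\right) = 20779 \left(-17401\right) = -361575379$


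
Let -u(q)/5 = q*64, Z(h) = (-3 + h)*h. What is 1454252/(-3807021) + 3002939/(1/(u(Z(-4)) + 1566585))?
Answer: 17807161264052728123/3807021 ≈ 4.6775e+12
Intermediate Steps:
Z(h) = h*(-3 + h)
u(q) = -320*q (u(q) = -5*q*64 = -320*q)
1454252/(-3807021) + 3002939/(1/(u(Z(-4)) + 1566585)) = 1454252/(-3807021) + 3002939/(1/(-(-1280)*(-3 - 4) + 1566585)) = 1454252*(-1/3807021) + 3002939/(1/(-(-1280)*(-7) + 1566585)) = -1454252/3807021 + 3002939/(1/(-320*28 + 1566585)) = -1454252/3807021 + 3002939/(1/(-8960 + 1566585)) = -1454252/3807021 + 3002939/(1/1557625) = -1454252/3807021 + 3002939*1557625 = -1454252/3807021 + 4677452859875 = 17807161264052728123/3807021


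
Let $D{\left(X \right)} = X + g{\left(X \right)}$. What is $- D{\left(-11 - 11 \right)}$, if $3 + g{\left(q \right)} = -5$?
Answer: $30$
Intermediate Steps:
$g{\left(q \right)} = -8$ ($g{\left(q \right)} = -3 - 5 = -8$)
$D{\left(X \right)} = -8 + X$ ($D{\left(X \right)} = X - 8 = -8 + X$)
$- D{\left(-11 - 11 \right)} = - (-8 - 22) = \left(-1\right) \left(-30\right) = 30$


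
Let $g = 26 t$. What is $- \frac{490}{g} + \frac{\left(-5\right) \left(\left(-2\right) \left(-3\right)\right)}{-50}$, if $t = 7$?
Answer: $- \frac{136}{65} \approx -2.0923$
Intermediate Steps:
$g = 182$ ($g = 26 \cdot 7 = 182$)
$- \frac{490}{g} + \frac{\left(-5\right) \left(\left(-2\right) \left(-3\right)\right)}{-50} = - \frac{490}{182} + \frac{\left(-5\right) \left(\left(-2\right) \left(-3\right)\right)}{-50} = \left(-490\right) \frac{1}{182} + \left(-5\right) 6 \left(- \frac{1}{50}\right) = - \frac{35}{13} - - \frac{3}{5} = - \frac{35}{13} + \frac{3}{5} = - \frac{136}{65}$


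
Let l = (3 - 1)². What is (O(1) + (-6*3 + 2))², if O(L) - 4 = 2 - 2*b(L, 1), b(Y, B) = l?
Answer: 324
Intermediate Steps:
l = 4 (l = 2² = 4)
b(Y, B) = 4
O(L) = -2 (O(L) = 4 + (2 - 2*4) = 4 + (2 - 8) = 4 - 6 = -2)
(O(1) + (-6*3 + 2))² = (-2 + (-6*3 + 2))² = (-2 + (-18 + 2))² = (-2 - 16)² = (-18)² = 324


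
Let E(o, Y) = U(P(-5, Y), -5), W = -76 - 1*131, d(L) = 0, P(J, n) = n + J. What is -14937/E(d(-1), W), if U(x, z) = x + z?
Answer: 14937/217 ≈ 68.834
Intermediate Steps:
P(J, n) = J + n
W = -207 (W = -76 - 131 = -207)
E(o, Y) = -10 + Y (E(o, Y) = (-5 + Y) - 5 = -10 + Y)
-14937/E(d(-1), W) = -14937/(-10 - 207) = -14937/(-217) = -14937*(-1/217) = 14937/217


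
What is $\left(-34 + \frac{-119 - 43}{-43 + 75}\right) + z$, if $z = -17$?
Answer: $- \frac{897}{16} \approx -56.063$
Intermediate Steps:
$\left(-34 + \frac{-119 - 43}{-43 + 75}\right) + z = \left(-34 + \frac{-119 - 43}{-43 + 75}\right) - 17 = \left(-34 - \frac{162}{32}\right) - 17 = \left(-34 - \frac{81}{16}\right) - 17 = - \frac{625}{16} - 17 = - \frac{897}{16}$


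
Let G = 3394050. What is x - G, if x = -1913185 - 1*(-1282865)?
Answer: -4024370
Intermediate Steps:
x = -630320 (x = -1913185 + 1282865 = -630320)
x - G = -630320 - 1*3394050 = -630320 - 3394050 = -4024370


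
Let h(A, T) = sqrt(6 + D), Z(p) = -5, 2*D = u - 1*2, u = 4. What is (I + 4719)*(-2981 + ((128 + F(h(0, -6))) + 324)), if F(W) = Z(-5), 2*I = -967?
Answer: -10732757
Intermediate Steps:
D = 1 (D = (4 - 1*2)/2 = (4 - 2)/2 = (1/2)*2 = 1)
h(A, T) = sqrt(7) (h(A, T) = sqrt(6 + 1) = sqrt(7))
I = -967/2 (I = (1/2)*(-967) = -967/2 ≈ -483.50)
F(W) = -5
(I + 4719)*(-2981 + ((128 + F(h(0, -6))) + 324)) = (-967/2 + 4719)*(-2981 + ((128 - 5) + 324)) = 8471*(-2981 + (123 + 324))/2 = 8471*(-2981 + 447)/2 = (8471/2)*(-2534) = -10732757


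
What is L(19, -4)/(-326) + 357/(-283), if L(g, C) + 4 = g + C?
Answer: -119495/92258 ≈ -1.2952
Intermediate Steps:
L(g, C) = -4 + C + g (L(g, C) = -4 + (g + C) = -4 + (C + g) = -4 + C + g)
L(19, -4)/(-326) + 357/(-283) = (-4 - 4 + 19)/(-326) + 357/(-283) = 11*(-1/326) + 357*(-1/283) = -11/326 - 357/283 = -119495/92258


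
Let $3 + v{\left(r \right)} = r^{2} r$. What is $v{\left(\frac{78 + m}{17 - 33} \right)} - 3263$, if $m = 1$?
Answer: $- \frac{13870575}{4096} \approx -3386.4$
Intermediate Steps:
$v{\left(r \right)} = -3 + r^{3}$ ($v{\left(r \right)} = -3 + r^{2} r = -3 + r^{3}$)
$v{\left(\frac{78 + m}{17 - 33} \right)} - 3263 = \left(-3 + \left(\frac{78 + 1}{17 - 33}\right)^{3}\right) - 3263 = \left(-3 + \left(\frac{79}{-16}\right)^{3}\right) - 3263 = \left(-3 + \left(79 \left(- \frac{1}{16}\right)\right)^{3}\right) - 3263 = \left(-3 + \left(- \frac{79}{16}\right)^{3}\right) - 3263 = \left(-3 - \frac{493039}{4096}\right) - 3263 = - \frac{505327}{4096} - 3263 = - \frac{13870575}{4096}$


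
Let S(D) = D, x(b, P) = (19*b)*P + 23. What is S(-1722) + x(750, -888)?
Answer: -12655699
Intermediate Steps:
x(b, P) = 23 + 19*P*b (x(b, P) = 19*P*b + 23 = 23 + 19*P*b)
S(-1722) + x(750, -888) = -1722 + (23 + 19*(-888)*750) = -1722 + (23 - 12654000) = -1722 - 12653977 = -12655699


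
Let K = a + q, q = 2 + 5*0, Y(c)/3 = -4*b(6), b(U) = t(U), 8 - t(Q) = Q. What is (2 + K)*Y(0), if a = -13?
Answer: 216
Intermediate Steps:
t(Q) = 8 - Q
b(U) = 8 - U
Y(c) = -24 (Y(c) = 3*(-4*(8 - 1*6)) = 3*(-4*(8 - 6)) = 3*(-4*2) = 3*(-8) = -24)
q = 2 (q = 2 + 0 = 2)
K = -11 (K = -13 + 2 = -11)
(2 + K)*Y(0) = (2 - 11)*(-24) = -9*(-24) = 216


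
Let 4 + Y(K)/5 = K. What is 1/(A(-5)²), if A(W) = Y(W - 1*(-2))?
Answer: 1/1225 ≈ 0.00081633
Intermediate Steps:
Y(K) = -20 + 5*K
A(W) = -10 + 5*W (A(W) = -20 + 5*(W - 1*(-2)) = -20 + 5*(W + 2) = -20 + 5*(2 + W) = -20 + (10 + 5*W) = -10 + 5*W)
1/(A(-5)²) = 1/((-10 + 5*(-5))²) = 1/((-10 - 25)²) = 1/((-35)²) = 1/1225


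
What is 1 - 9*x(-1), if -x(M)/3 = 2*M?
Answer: -53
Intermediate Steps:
x(M) = -6*M
1 - 9*x(-1) = 1 - (-54)*(-1) = 1 - 9*6 = 1 - 54 = -53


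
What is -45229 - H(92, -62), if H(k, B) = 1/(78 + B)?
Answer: -723665/16 ≈ -45229.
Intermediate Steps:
-45229 - H(92, -62) = -45229 - 1/(78 - 62) = -45229 - 1/16 = -723665/16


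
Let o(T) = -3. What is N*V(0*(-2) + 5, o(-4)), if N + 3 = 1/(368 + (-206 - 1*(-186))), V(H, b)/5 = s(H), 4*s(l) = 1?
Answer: -5215/1392 ≈ -3.7464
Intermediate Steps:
s(l) = 1/4 (s(l) = (1/4)*1 = 1/4)
V(H, b) = 5/4 (V(H, b) = 5*(1/4) = 5/4)
N = -1043/348 (N = -3 + 1/(368 + (-206 - 1*(-186))) = -3 + 1/(368 + (-206 + 186)) = -3 + 1/(368 - 20) = -3 + 1/348 = -1043/348 ≈ -2.9971)
N*V(0*(-2) + 5, o(-4)) = -1043/348*5/4 = -5215/1392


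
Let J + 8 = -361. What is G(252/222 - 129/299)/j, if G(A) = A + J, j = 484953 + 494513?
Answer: -2037231/5417916179 ≈ -0.00037602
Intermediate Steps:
J = -369 (J = -8 - 361 = -369)
j = 979466
G(A) = -369 + A (G(A) = A - 369 = -369 + A)
G(252/222 - 129/299)/j = (-369 + (252/222 - 129/299))/979466 = (-369 + (252*(1/222) - 129*1/299))*(1/979466) = (-369 + (42/37 - 129/299))*(1/979466) = (-369 + 7785/11063)*(1/979466) = -4074462/11063*1/979466 = -2037231/5417916179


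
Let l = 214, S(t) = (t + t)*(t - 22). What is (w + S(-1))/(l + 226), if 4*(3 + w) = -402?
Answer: -23/176 ≈ -0.13068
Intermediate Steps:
S(t) = 2*t*(-22 + t) (S(t) = (2*t)*(-22 + t) = 2*t*(-22 + t))
w = -207/2 (w = -3 + (¼)*(-402) = -3 - 201/2 = -207/2 ≈ -103.50)
(w + S(-1))/(l + 226) = (-207/2 + 2*(-1)*(-22 - 1))/(214 + 226) = (-207/2 + 2*(-1)*(-23))/440 = (-207/2 + 46)*(1/440) = -115/2*1/440 = -23/176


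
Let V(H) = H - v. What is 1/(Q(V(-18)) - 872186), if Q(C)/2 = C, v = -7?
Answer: -1/872208 ≈ -1.1465e-6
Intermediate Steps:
V(H) = 7 + H (V(H) = H - 1*(-7) = H + 7 = 7 + H)
Q(C) = 2*C
1/(Q(V(-18)) - 872186) = 1/(2*(7 - 18) - 872186) = 1/(2*(-11) - 872186) = 1/(-22 - 872186) = 1/(-872208) = -1/872208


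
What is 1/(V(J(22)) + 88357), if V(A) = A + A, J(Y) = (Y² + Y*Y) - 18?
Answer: 1/90257 ≈ 1.1079e-5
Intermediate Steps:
J(Y) = -18 + 2*Y² (J(Y) = (Y² + Y²) - 18 = 2*Y² - 18 = -18 + 2*Y²)
V(A) = 2*A
1/(V(J(22)) + 88357) = 1/(2*(-18 + 2*22²) + 88357) = 1/(2*(-18 + 2*484) + 88357) = 1/(2*(-18 + 968) + 88357) = 1/(2*950 + 88357) = 1/(1900 + 88357) = 1/90257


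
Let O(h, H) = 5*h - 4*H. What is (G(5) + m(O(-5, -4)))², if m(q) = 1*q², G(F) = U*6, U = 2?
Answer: 8649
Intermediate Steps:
G(F) = 12 (G(F) = 2*6 = 12)
O(h, H) = -4*H + 5*h
m(q) = q²
(G(5) + m(O(-5, -4)))² = (12 + (-4*(-4) + 5*(-5))²)² = (12 + (16 - 25)²)² = (12 + (-9)²)² = (12 + 81)² = 93² = 8649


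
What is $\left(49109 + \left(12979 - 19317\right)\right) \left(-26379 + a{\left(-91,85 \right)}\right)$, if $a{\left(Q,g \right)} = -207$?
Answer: $-1137109806$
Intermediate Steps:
$\left(49109 + \left(12979 - 19317\right)\right) \left(-26379 + a{\left(-91,85 \right)}\right) = \left(49109 + \left(12979 - 19317\right)\right) \left(-26379 - 207\right) = \left(49109 + \left(12979 - 19317\right)\right) \left(-26586\right) = \left(49109 - 6338\right) \left(-26586\right) = 42771 \left(-26586\right) = -1137109806$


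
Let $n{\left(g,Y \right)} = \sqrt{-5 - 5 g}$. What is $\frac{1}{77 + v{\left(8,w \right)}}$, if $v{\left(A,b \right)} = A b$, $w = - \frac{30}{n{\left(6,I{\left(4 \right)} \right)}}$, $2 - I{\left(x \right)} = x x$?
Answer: $\frac{539}{53023} - \frac{48 i \sqrt{35}}{53023} \approx 0.010165 - 0.0053556 i$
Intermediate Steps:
$I{\left(x \right)} = 2 - x^{2}$ ($I{\left(x \right)} = 2 - x x = 2 - x^{2}$)
$w = \frac{6 i \sqrt{35}}{7}$ ($w = - \frac{30}{\sqrt{-5 - 30}} = - \frac{30}{\sqrt{-35}} = - \frac{30}{i \sqrt{35}} = - 30 \left(- \frac{i \sqrt{35}}{35}\right) = \frac{6 i \sqrt{35}}{7} \approx 5.0709 i$)
$\frac{1}{77 + v{\left(8,w \right)}} = \frac{1}{77 + 8 \frac{6 i \sqrt{35}}{7}} = \frac{1}{77 + \frac{48 i \sqrt{35}}{7}}$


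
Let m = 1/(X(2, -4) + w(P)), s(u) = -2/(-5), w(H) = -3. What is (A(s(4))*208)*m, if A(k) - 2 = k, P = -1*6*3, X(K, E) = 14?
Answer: 2496/55 ≈ 45.382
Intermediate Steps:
P = -18 (P = -6*3 = -18)
s(u) = ⅖ (s(u) = -2*(-⅕) = ⅖)
A(k) = 2 + k
m = 1/11 (m = 1/(14 - 3) = 1/11 ≈ 0.090909)
(A(s(4))*208)*m = ((2 + ⅖)*208)*(1/11) = ((12/5)*208)*(1/11) = (2496/5)*(1/11) = 2496/55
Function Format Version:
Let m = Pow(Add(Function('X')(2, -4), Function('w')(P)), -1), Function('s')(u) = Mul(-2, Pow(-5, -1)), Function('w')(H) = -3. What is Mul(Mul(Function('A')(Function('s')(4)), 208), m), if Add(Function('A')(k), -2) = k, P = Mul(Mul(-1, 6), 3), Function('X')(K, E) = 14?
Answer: Rational(2496, 55) ≈ 45.382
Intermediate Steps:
P = -18 (P = Mul(-6, 3) = -18)
Function('s')(u) = Rational(2, 5) (Function('s')(u) = Mul(-2, Rational(-1, 5)) = Rational(2, 5))
Function('A')(k) = Add(2, k)
m = Rational(1, 11) (m = Pow(Add(14, -3), -1) = Pow(11, -1) = Rational(1, 11) ≈ 0.090909)
Mul(Mul(Function('A')(Function('s')(4)), 208), m) = Mul(Mul(Add(2, Rational(2, 5)), 208), Rational(1, 11)) = Mul(Mul(Rational(12, 5), 208), Rational(1, 11)) = Mul(Rational(2496, 5), Rational(1, 11)) = Rational(2496, 55)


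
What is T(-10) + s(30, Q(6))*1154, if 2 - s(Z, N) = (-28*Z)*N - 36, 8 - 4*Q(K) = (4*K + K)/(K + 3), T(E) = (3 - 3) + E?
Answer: 1174762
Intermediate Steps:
T(E) = E (T(E) = 0 + E = E)
Q(K) = 2 - 5*K/(4*(3 + K)) (Q(K) = 2 - (4*K + K)/(4*(K + 3)) = 2 - 5*K/(4*(3 + K)))
s(Z, N) = 38 + 28*N*Z (s(Z, N) = 2 - ((-28*Z)*N - 36) = 2 - (-28*N*Z - 36) = 2 - (-36 - 28*N*Z) = 2 + (36 + 28*N*Z) = 38 + 28*N*Z)
T(-10) + s(30, Q(6))*1154 = -10 + (38 + 28*(3*(8 + 6)/(4*(3 + 6)))*30)*1154 = -10 + (38 + 28*((¾)*14/9)*30)*1154 = -10 + (38 + 28*((¾)*(⅑)*14)*30)*1154 = -10 + (38 + 28*(7/6)*30)*1154 = -10 + (38 + 980)*1154 = -10 + 1018*1154 = -10 + 1174772 = 1174762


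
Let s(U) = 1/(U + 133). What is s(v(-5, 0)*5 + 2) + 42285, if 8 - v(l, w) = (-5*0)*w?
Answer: 7399876/175 ≈ 42285.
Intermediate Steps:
v(l, w) = 8 (v(l, w) = 8 - (-5*0)*w = 8 - 0*w = 8 - 1*0 = 8 + 0 = 8)
s(U) = 1/(133 + U)
s(v(-5, 0)*5 + 2) + 42285 = 1/(133 + (8*5 + 2)) + 42285 = 1/(133 + (40 + 2)) + 42285 = 1/(133 + 42) + 42285 = 1/175 + 42285 = 7399876/175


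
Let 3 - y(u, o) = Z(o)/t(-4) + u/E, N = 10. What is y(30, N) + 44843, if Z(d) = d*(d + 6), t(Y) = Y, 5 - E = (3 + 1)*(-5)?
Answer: 224424/5 ≈ 44885.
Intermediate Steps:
E = 25 (E = 5 - (3 + 1)*(-5) = 5 - 4*(-5) = 5 - 1*(-20) = 5 + 20 = 25)
Z(d) = d*(6 + d)
y(u, o) = 3 - u/25 + o*(6 + o)/4 (y(u, o) = 3 - ((o*(6 + o))/(-4) + u/25) = 3 - ((o*(6 + o))*(-¼) + u*(1/25)) = 3 - (-o*(6 + o)/4 + u/25) = 3 - (u/25 - o*(6 + o)/4) = 3 + (-u/25 + o*(6 + o)/4) = 3 - u/25 + o*(6 + o)/4)
y(30, N) + 44843 = (3 - 1/25*30 + (¼)*10*(6 + 10)) + 44843 = (3 - 6/5 + (¼)*10*16) + 44843 = (3 - 6/5 + 40) + 44843 = 209/5 + 44843 = 224424/5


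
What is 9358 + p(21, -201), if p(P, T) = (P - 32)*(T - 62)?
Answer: 12251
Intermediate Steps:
p(P, T) = (-62 + T)*(-32 + P) (p(P, T) = (-32 + P)*(-62 + T) = (-62 + T)*(-32 + P))
9358 + p(21, -201) = 9358 + (1984 - 62*21 - 32*(-201) + 21*(-201)) = 9358 + (1984 - 1302 + 6432 - 4221) = 9358 + 2893 = 12251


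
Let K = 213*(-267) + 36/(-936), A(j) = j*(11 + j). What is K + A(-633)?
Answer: 8758229/26 ≈ 3.3686e+5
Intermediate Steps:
K = -1478647/26 (K = -56871 + 36*(-1/936) = -56871 - 1/26 = -1478647/26 ≈ -56871.)
K + A(-633) = -1478647/26 - 633*(11 - 633) = -1478647/26 - 633*(-622) = -1478647/26 + 393726 = 8758229/26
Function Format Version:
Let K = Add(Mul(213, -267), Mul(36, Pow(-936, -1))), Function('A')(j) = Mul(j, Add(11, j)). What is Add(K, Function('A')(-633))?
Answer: Rational(8758229, 26) ≈ 3.3686e+5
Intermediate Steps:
K = Rational(-1478647, 26) (K = Add(-56871, Mul(36, Rational(-1, 936))) = Add(-56871, Rational(-1, 26)) = Rational(-1478647, 26) ≈ -56871.)
Add(K, Function('A')(-633)) = Add(Rational(-1478647, 26), Mul(-633, Add(11, -633))) = Add(Rational(-1478647, 26), Mul(-633, -622)) = Add(Rational(-1478647, 26), 393726) = Rational(8758229, 26)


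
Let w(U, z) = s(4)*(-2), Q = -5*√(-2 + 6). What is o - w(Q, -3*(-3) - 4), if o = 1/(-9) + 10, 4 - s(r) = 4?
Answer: 89/9 ≈ 9.8889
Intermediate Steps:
s(r) = 0 (s(r) = 4 - 1*4 = 4 - 4 = 0)
o = 89/9 (o = 1*(-⅑) + 10 = -⅑ + 10 = 89/9 ≈ 9.8889)
Q = -10 (Q = -5*√4 = -5*2 = -10)
w(U, z) = 0 (w(U, z) = 0*(-2) = 0)
o - w(Q, -3*(-3) - 4) = 89/9 - 1*0 = 89/9 + 0 = 89/9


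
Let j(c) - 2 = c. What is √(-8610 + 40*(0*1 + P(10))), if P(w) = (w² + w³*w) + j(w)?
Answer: √395870 ≈ 629.18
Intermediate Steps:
j(c) = 2 + c
P(w) = 2 + w + w² + w⁴ (P(w) = (w² + w³*w) + (2 + w) = (w² + w⁴) + (2 + w) = 2 + w + w² + w⁴)
√(-8610 + 40*(0*1 + P(10))) = √(-8610 + 40*(0*1 + (2 + 10 + 10² + 10⁴))) = √(-8610 + 40*(0 + (2 + 10 + 100 + 10000))) = √(-8610 + 40*(0 + 10112)) = √(-8610 + 40*10112) = √(-8610 + 404480) = √395870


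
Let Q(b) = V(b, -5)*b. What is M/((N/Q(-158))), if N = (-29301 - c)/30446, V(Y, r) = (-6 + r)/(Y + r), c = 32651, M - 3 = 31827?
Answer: 19139649555/114752 ≈ 1.6679e+5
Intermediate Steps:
M = 31830 (M = 3 + 31827 = 31830)
V(Y, r) = (-6 + r)/(Y + r)
Q(b) = -11*b/(-5 + b) (Q(b) = ((-6 - 5)/(b - 5))*b = (-11/(-5 + b))*b = -11*b/(-5 + b))
N = -30976/15223 (N = (-29301 - 1*32651)/30446 = (-29301 - 32651)*(1/30446) = -61952*1/30446 = -30976/15223 ≈ -2.0348)
M/((N/Q(-158))) = 31830/((-30976/(15223*((-11*(-158)/(-5 - 158)))))) = 31830/((-30976/(15223*((-11*(-158)/(-163)))))) = 31830/((-30976/(15223*((-11*(-158)*(-1/163)))))) = 31830/((-30976/(15223*(-1738/163)))) = 31830/((-30976/15223*(-163/1738))) = 31830/(229504/1202617) = 31830*(1202617/229504) = 19139649555/114752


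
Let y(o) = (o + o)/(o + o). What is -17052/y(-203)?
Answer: -17052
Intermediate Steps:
y(o) = 1 (y(o) = (2*o)/((2*o)) = (2*o)*(1/(2*o)) = 1)
-17052/y(-203) = -17052/1 = -17052*1 = -17052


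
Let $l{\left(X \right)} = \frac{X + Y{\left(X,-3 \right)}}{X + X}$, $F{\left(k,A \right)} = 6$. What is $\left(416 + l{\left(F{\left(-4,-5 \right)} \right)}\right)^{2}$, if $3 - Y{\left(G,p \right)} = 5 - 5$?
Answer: $\frac{2778889}{16} \approx 1.7368 \cdot 10^{5}$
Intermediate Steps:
$Y{\left(G,p \right)} = 3$ ($Y{\left(G,p \right)} = 3 - \left(5 - 5\right) = 3 - 0 = 3 + 0 = 3$)
$l{\left(X \right)} = \frac{3 + X}{2 X}$ ($l{\left(X \right)} = \frac{X + 3}{X + X} = \frac{3 + X}{2 X}$)
$\left(416 + l{\left(F{\left(-4,-5 \right)} \right)}\right)^{2} = \left(416 + \frac{3 + 6}{2 \cdot 6}\right)^{2} = \left(416 + \frac{1}{2} \cdot \frac{1}{6} \cdot 9\right)^{2} = \left(416 + \frac{3}{4}\right)^{2} = \left(\frac{1667}{4}\right)^{2} = \frac{2778889}{16}$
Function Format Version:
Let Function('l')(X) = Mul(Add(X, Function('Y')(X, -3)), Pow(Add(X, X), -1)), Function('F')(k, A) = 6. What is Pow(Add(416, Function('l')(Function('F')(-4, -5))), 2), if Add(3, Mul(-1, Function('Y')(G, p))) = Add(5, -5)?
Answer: Rational(2778889, 16) ≈ 1.7368e+5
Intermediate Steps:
Function('Y')(G, p) = 3 (Function('Y')(G, p) = Add(3, Mul(-1, Add(5, -5))) = Add(3, Mul(-1, 0)) = Add(3, 0) = 3)
Function('l')(X) = Mul(Rational(1, 2), Pow(X, -1), Add(3, X)) (Function('l')(X) = Mul(Add(X, 3), Pow(Add(X, X), -1)) = Mul(Add(3, X), Pow(Mul(2, X), -1)) = Mul(Add(3, X), Mul(Rational(1, 2), Pow(X, -1))) = Mul(Rational(1, 2), Pow(X, -1), Add(3, X)))
Pow(Add(416, Function('l')(Function('F')(-4, -5))), 2) = Pow(Add(416, Mul(Rational(1, 2), Pow(6, -1), Add(3, 6))), 2) = Pow(Add(416, Mul(Rational(1, 2), Rational(1, 6), 9)), 2) = Pow(Add(416, Rational(3, 4)), 2) = Pow(Rational(1667, 4), 2) = Rational(2778889, 16)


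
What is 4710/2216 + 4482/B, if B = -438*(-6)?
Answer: 309861/80884 ≈ 3.8309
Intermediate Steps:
B = 2628
4710/2216 + 4482/B = 4710/2216 + 4482/2628 = 4710*(1/2216) + 4482*(1/2628) = 2355/1108 + 249/146 = 309861/80884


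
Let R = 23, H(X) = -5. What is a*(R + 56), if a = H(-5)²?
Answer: 1975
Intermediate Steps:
a = 25 (a = (-5)² = 25)
a*(R + 56) = 25*(23 + 56) = 25*79 = 1975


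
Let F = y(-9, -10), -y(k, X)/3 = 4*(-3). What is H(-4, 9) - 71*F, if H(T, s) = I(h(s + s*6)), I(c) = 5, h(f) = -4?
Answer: -2551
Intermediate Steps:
H(T, s) = 5
y(k, X) = 36 (y(k, X) = -12*(-3) = -3*(-12) = 36)
F = 36
H(-4, 9) - 71*F = 5 - 71*36 = 5 - 2556 = -2551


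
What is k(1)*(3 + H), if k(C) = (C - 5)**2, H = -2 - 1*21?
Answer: -320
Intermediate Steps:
H = -23 (H = -2 - 21 = -23)
k(C) = (-5 + C)**2
k(1)*(3 + H) = (-5 + 1)**2*(3 - 23) = (-4)**2*(-20) = 16*(-20) = -320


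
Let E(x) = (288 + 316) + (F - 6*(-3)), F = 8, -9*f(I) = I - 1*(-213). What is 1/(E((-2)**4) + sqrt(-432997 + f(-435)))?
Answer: 1890/2489617 - I*sqrt(3896751)/2489617 ≈ 0.00075915 - 0.0007929*I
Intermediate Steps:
f(I) = -71/3 - I/9 (f(I) = -(I - 1*(-213))/9 = -(I + 213)/9 = -(213 + I)/9 = -71/3 - I/9)
E(x) = 630 (E(x) = (288 + 316) + (8 - 6*(-3)) = 604 + (8 + 18) = 604 + 26 = 630)
1/(E((-2)**4) + sqrt(-432997 + f(-435))) = 1/(630 + sqrt(-432997 + (-71/3 - 1/9*(-435)))) = 1/(630 + sqrt(-432997 + (-71/3 + 145/3))) = 1/(630 + sqrt(-432997 + 74/3)) = 1/(630 + sqrt(-1298917/3)) = 1/(630 + I*sqrt(3896751)/3)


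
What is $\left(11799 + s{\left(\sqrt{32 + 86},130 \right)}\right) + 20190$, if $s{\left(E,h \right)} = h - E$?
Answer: $32119 - \sqrt{118} \approx 32108.0$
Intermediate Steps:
$\left(11799 + s{\left(\sqrt{32 + 86},130 \right)}\right) + 20190 = \left(11799 + \left(130 - \sqrt{32 + 86}\right)\right) + 20190 = \left(11799 + \left(130 - \sqrt{118}\right)\right) + 20190 = \left(11929 - \sqrt{118}\right) + 20190 = 32119 - \sqrt{118}$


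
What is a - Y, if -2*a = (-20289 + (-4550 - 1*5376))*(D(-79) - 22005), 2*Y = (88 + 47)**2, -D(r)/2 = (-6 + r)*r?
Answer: -535343375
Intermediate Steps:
D(r) = -2*r*(-6 + r) (D(r) = -2*(-6 + r)*r = -2*r*(-6 + r))
Y = 18225/2 (Y = (88 + 47)**2/2 = (1/2)*135**2 = (1/2)*18225 = 18225/2 ≈ 9112.5)
a = -1070668525/2 (a = -(-20289 + (-4550 - 1*5376))*(2*(-79)*(6 - 1*(-79)) - 22005)/2 = -(-20289 + (-4550 - 5376))*(2*(-79)*(6 + 79) - 22005)/2 = -(-20289 - 9926)*(2*(-79)*85 - 22005)/2 = -(-30215)*(-13430 - 22005)/2 = -(-30215)*(-35435)/2 = -1/2*1070668525 = -1070668525/2 ≈ -5.3533e+8)
a - Y = -1070668525/2 - 1*18225/2 = -1070668525/2 - 18225/2 = -535343375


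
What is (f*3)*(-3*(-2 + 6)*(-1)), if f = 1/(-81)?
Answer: -4/9 ≈ -0.44444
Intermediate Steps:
f = -1/81 ≈ -0.012346
(f*3)*(-3*(-2 + 6)*(-1)) = (-1/81*3)*(-3*(-2 + 6)*(-1)) = -(-3*4)*(-1)/27 = -(-4)*(-1)/9 = -1/27*12 = -4/9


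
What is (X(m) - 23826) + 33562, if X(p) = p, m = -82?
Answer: 9654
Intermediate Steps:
(X(m) - 23826) + 33562 = (-82 - 23826) + 33562 = -23908 + 33562 = 9654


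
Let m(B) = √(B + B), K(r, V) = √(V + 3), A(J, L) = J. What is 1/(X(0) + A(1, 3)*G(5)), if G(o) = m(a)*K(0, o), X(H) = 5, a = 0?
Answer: ⅕ ≈ 0.20000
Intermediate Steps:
K(r, V) = √(3 + V)
m(B) = √2*√B (m(B) = √(2*B) = √2*√B)
G(o) = 0 (G(o) = (√2*√0)*√(3 + o) = (√2*0)*√(3 + o) = 0*√(3 + o) = 0)
1/(X(0) + A(1, 3)*G(5)) = 1/(5 + 1*0) = 1/(5 + 0) = 1/5 = ⅕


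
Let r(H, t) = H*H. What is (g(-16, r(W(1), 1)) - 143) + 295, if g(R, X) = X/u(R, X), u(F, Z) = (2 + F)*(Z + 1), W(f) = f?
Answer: 4255/28 ≈ 151.96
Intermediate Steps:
r(H, t) = H²
u(F, Z) = (1 + Z)*(2 + F) (u(F, Z) = (2 + F)*(1 + Z) = (1 + Z)*(2 + F))
g(R, X) = X/(2 + R + 2*X + R*X)
(g(-16, r(W(1), 1)) - 143) + 295 = (1²/(2 - 16 + 2*1² - 16*1²) - 143) + 295 = (1/(2 - 16 + 2*1 - 16*1) - 143) + 295 = (1/(2 - 16 + 2 - 16) - 143) + 295 = (1/(-28) - 143) + 295 = (1*(-1/28) - 143) + 295 = (-1/28 - 143) + 295 = -4005/28 + 295 = 4255/28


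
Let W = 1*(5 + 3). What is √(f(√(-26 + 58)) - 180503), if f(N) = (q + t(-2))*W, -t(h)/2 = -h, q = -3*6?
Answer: I*√180679 ≈ 425.06*I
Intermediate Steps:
q = -18
t(h) = 2*h (t(h) = -(-2)*h = 2*h)
W = 8 (W = 1*8 = 8)
f(N) = -176 (f(N) = (-18 + 2*(-2))*8 = (-18 - 4)*8 = -22*8 = -176)
√(f(√(-26 + 58)) - 180503) = √(-176 - 180503) = √(-180679) = I*√180679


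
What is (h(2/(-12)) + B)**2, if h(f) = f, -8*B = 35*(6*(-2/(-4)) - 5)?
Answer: 10609/144 ≈ 73.674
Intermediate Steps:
B = 35/4 (B = -35*(6*(-2/(-4)) - 5)/8 = -35*(6*(-2*(-1/4)) - 5)/8 = -35*(6*(1/2) - 5)/8 = -35*(3 - 5)/8 = -35*(-2)/8 = -1/8*(-70) = 35/4 ≈ 8.7500)
(h(2/(-12)) + B)**2 = (2/(-12) + 35/4)**2 = (2*(-1/12) + 35/4)**2 = (-1/6 + 35/4)**2 = (103/12)**2 = 10609/144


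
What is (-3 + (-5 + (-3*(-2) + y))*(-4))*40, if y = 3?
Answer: -760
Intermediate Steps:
(-3 + (-5 + (-3*(-2) + y))*(-4))*40 = (-3 + (-5 + (-3*(-2) + 3))*(-4))*40 = (-3 + (-5 + (6 + 3))*(-4))*40 = (-3 + (-5 + 9)*(-4))*40 = (-3 + 4*(-4))*40 = (-3 - 16)*40 = -19*40 = -760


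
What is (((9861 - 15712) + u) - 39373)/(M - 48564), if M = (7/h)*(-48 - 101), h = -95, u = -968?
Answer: 4388240/4612537 ≈ 0.95137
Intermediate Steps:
M = 1043/95 (M = (7/(-95))*(-48 - 101) = (7*(-1/95))*(-149) = -7/95*(-149) = 1043/95 ≈ 10.979)
(((9861 - 15712) + u) - 39373)/(M - 48564) = (((9861 - 15712) - 968) - 39373)/(1043/95 - 48564) = ((-5851 - 968) - 39373)/(-4612537/95) = (-6819 - 39373)*(-95/4612537) = -46192*(-95/4612537) = 4388240/4612537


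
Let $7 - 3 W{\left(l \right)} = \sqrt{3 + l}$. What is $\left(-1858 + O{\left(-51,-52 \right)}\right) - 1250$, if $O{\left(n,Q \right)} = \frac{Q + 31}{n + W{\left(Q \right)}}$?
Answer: $- \frac{66393222}{21365} - \frac{441 i}{21365} \approx -3107.6 - 0.020641 i$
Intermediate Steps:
$W{\left(l \right)} = \frac{7}{3} - \frac{\sqrt{3 + l}}{3}$
$O{\left(n,Q \right)} = \frac{31 + Q}{\frac{7}{3} + n - \frac{\sqrt{3 + Q}}{3}}$ ($O{\left(n,Q \right)} = \frac{Q + 31}{n - \left(- \frac{7}{3} + \frac{\sqrt{3 + Q}}{3}\right)} = \frac{31 + Q}{\frac{7}{3} + n - \frac{\sqrt{3 + Q}}{3}}$)
$\left(-1858 + O{\left(-51,-52 \right)}\right) - 1250 = \left(-1858 + \frac{3 \left(31 - 52\right)}{7 - \sqrt{3 - 52} + 3 \left(-51\right)}\right) - 1250 = \left(-1858 + 3 \frac{1}{7 - \sqrt{-49} - 153} \left(-21\right)\right) - 1250 = \left(-1858 + 3 \frac{1}{7 - 7 i - 153} \left(-21\right)\right) - 1250 = \left(-1858 + 3 \frac{1}{-146 - 7 i} \left(-21\right)\right) - 1250 = \left(-1858 + 3 \frac{-146 + 7 i}{21365} \left(-21\right)\right) - 1250 = \left(-1858 + \left(\frac{9198}{21365} - \frac{441 i}{21365}\right)\right) - 1250 = \left(- \frac{39686972}{21365} - \frac{441 i}{21365}\right) - 1250 = - \frac{66393222}{21365} - \frac{441 i}{21365}$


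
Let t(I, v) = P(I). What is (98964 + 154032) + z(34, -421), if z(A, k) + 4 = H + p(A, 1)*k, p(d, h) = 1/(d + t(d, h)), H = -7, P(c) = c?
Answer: 17202559/68 ≈ 2.5298e+5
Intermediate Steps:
t(I, v) = I
p(d, h) = 1/(2*d) (p(d, h) = 1/(d + d) = 1/(2*d))
z(A, k) = -11 + k/(2*A) (z(A, k) = -4 + (-7 + (1/(2*A))*k) = -4 + (-7 + k/(2*A)) = -11 + k/(2*A))
(98964 + 154032) + z(34, -421) = (98964 + 154032) + (-11 + (½)*(-421)/34) = 252996 + (-11 + (½)*(-421)*(1/34)) = 252996 + (-11 - 421/68) = 252996 - 1169/68 = 17202559/68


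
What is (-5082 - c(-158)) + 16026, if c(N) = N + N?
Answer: 11260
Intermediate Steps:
c(N) = 2*N
(-5082 - c(-158)) + 16026 = (-5082 - 2*(-158)) + 16026 = (-5082 - 1*(-316)) + 16026 = (-5082 + 316) + 16026 = -4766 + 16026 = 11260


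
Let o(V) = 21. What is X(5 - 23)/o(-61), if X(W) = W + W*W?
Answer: 102/7 ≈ 14.571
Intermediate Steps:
X(W) = W + W²
X(5 - 23)/o(-61) = ((5 - 23)*(1 + (5 - 23)))/21 = -18*(1 - 18)*(1/21) = -18*(-17)*(1/21) = 306*(1/21) = 102/7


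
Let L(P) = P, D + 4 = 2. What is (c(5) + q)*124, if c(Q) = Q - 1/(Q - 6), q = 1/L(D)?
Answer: 682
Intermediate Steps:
D = -2 (D = -4 + 2 = -2)
q = -½ (q = 1/(-2) = -½ ≈ -0.50000)
c(Q) = Q - 1/(-6 + Q)
(c(5) + q)*124 = ((-1 + 5² - 6*5)/(-6 + 5) - ½)*124 = ((-1 + 25 - 30)/(-1) - ½)*124 = (-1*(-6) - ½)*124 = (6 - ½)*124 = (11/2)*124 = 682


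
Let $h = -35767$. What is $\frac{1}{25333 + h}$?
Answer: $- \frac{1}{10434} \approx -9.5841 \cdot 10^{-5}$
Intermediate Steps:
$\frac{1}{25333 + h} = \frac{1}{25333 - 35767} = \frac{1}{-10434} = - \frac{1}{10434}$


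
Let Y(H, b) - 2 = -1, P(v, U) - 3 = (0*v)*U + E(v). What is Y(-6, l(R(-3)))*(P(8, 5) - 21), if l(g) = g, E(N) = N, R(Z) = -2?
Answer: -10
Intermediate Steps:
P(v, U) = 3 + v (P(v, U) = 3 + ((0*v)*U + v) = 3 + (0*U + v) = 3 + (0 + v) = 3 + v)
Y(H, b) = 1 (Y(H, b) = 2 - 1 = 1)
Y(-6, l(R(-3)))*(P(8, 5) - 21) = 1*((3 + 8) - 21) = 1*(11 - 21) = 1*(-10) = -10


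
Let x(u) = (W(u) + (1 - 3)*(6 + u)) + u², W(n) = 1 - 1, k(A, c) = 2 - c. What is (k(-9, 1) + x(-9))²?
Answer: 7744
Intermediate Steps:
W(n) = 0
x(u) = -12 + u² - 2*u (x(u) = (0 + (1 - 3)*(6 + u)) + u² = (0 - 2*(6 + u)) + u² = (0 + (-12 - 2*u)) + u² = (-12 - 2*u) + u² = -12 + u² - 2*u)
(k(-9, 1) + x(-9))² = ((2 - 1*1) + (-12 + (-9)² - 2*(-9)))² = ((2 - 1) + (-12 + 81 + 18))² = (1 + 87)² = 88² = 7744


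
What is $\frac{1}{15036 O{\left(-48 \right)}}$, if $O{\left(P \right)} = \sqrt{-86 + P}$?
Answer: $- \frac{i \sqrt{134}}{2014824} \approx - 5.7453 \cdot 10^{-6} i$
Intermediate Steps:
$\frac{1}{15036 O{\left(-48 \right)}} = \frac{1}{15036 \sqrt{-86 - 48}} = \frac{1}{15036 \sqrt{-134}} = \frac{1}{15036 i \sqrt{134}} = \frac{\left(- \frac{1}{134}\right) i \sqrt{134}}{15036} = - \frac{i \sqrt{134}}{2014824}$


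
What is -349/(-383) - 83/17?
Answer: -25856/6511 ≈ -3.9711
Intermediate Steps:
-349/(-383) - 83/17 = -349*(-1/383) - 83*1/17 = 349/383 - 83/17 = -25856/6511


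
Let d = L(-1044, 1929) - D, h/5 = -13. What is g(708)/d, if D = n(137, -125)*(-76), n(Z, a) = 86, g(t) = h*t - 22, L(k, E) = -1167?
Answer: -46042/5369 ≈ -8.5755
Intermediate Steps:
h = -65 (h = 5*(-13) = -65)
g(t) = -22 - 65*t (g(t) = -65*t - 22 = -22 - 65*t)
D = -6536 (D = 86*(-76) = -6536)
d = 5369 (d = -1167 - 1*(-6536) = -1167 + 6536 = 5369)
g(708)/d = (-22 - 65*708)/5369 = (-22 - 46020)*(1/5369) = -46042*1/5369 = -46042/5369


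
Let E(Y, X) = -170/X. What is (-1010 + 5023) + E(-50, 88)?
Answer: 176487/44 ≈ 4011.1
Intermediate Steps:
(-1010 + 5023) + E(-50, 88) = (-1010 + 5023) - 170/88 = 4013 - 170*1/88 = 4013 - 85/44 = 176487/44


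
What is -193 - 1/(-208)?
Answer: -40143/208 ≈ -193.00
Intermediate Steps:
-193 - 1/(-208) = -193 - 1*(-1/208) = -193 + 1/208 = -40143/208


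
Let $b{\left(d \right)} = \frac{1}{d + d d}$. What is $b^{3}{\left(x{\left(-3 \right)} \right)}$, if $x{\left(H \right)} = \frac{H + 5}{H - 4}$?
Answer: $- \frac{117649}{1000} \approx -117.65$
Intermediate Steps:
$x{\left(H \right)} = \frac{5 + H}{-4 + H}$
$b{\left(d \right)} = \frac{1}{d + d^{2}}$
$b^{3}{\left(x{\left(-3 \right)} \right)} = \left(\frac{1}{\frac{5 - 3}{-4 - 3} \left(1 + \frac{5 - 3}{-4 - 3}\right)}\right)^{3} = \left(\frac{1}{\frac{1}{-7} \cdot 2 \left(1 + \frac{1}{-7} \cdot 2\right)}\right)^{3} = \left(\frac{1}{\left(- \frac{1}{7}\right) 2 \left(1 - \frac{2}{7}\right)}\right)^{3} = \left(\frac{1}{\left(- \frac{2}{7}\right) \left(1 - \frac{2}{7}\right)}\right)^{3} = \left(- \frac{7}{2 \cdot \frac{5}{7}}\right)^{3} = \left(\left(- \frac{7}{2}\right) \frac{7}{5}\right)^{3} = \left(- \frac{49}{10}\right)^{3} = - \frac{117649}{1000}$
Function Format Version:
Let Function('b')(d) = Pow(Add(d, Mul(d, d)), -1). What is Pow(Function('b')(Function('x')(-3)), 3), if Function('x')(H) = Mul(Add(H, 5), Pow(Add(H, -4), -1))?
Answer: Rational(-117649, 1000) ≈ -117.65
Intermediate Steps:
Function('x')(H) = Mul(Pow(Add(-4, H), -1), Add(5, H)) (Function('x')(H) = Mul(Add(5, H), Pow(Add(-4, H), -1)) = Mul(Pow(Add(-4, H), -1), Add(5, H)))
Function('b')(d) = Pow(Add(d, Pow(d, 2)), -1)
Pow(Function('b')(Function('x')(-3)), 3) = Pow(Mul(Pow(Mul(Pow(Add(-4, -3), -1), Add(5, -3)), -1), Pow(Add(1, Mul(Pow(Add(-4, -3), -1), Add(5, -3))), -1)), 3) = Pow(Mul(Pow(Mul(Pow(-7, -1), 2), -1), Pow(Add(1, Mul(Pow(-7, -1), 2)), -1)), 3) = Pow(Mul(Pow(Mul(Rational(-1, 7), 2), -1), Pow(Add(1, Mul(Rational(-1, 7), 2)), -1)), 3) = Pow(Mul(Pow(Rational(-2, 7), -1), Pow(Add(1, Rational(-2, 7)), -1)), 3) = Pow(Mul(Rational(-7, 2), Pow(Rational(5, 7), -1)), 3) = Pow(Mul(Rational(-7, 2), Rational(7, 5)), 3) = Pow(Rational(-49, 10), 3) = Rational(-117649, 1000)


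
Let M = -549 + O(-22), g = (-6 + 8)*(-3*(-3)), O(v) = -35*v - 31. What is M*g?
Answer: 3420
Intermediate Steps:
O(v) = -31 - 35*v
g = 18 (g = 2*9 = 18)
M = 190 (M = -549 + (-31 - 35*(-22)) = -549 + (-31 + 770) = -549 + 739 = 190)
M*g = 190*18 = 3420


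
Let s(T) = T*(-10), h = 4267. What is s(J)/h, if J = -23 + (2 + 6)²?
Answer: -410/4267 ≈ -0.096086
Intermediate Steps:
J = 41 (J = -23 + 8² = -23 + 64 = 41)
s(T) = -10*T
s(J)/h = -10*41/4267 = -410*1/4267 = -410/4267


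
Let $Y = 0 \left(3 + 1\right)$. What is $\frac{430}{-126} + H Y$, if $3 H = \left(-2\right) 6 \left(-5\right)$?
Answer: $- \frac{215}{63} \approx -3.4127$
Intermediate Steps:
$H = 20$ ($H = \frac{\left(-2\right) 6 \left(-5\right)}{3} = \frac{\left(-12\right) \left(-5\right)}{3} = \frac{1}{3} \cdot 60 = 20$)
$Y = 0$ ($Y = 0 \cdot 4 = 0$)
$\frac{430}{-126} + H Y = \frac{430}{-126} + 20 \cdot 0 = 430 \left(- \frac{1}{126}\right) + 0 = - \frac{215}{63} + 0 = - \frac{215}{63}$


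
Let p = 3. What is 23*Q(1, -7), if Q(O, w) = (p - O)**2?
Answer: 92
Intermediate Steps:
Q(O, w) = (3 - O)**2
23*Q(1, -7) = 23*(-3 + 1)**2 = 23*(-2)**2 = 23*4 = 92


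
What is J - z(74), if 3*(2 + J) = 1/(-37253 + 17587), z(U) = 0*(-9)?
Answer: -117997/58998 ≈ -2.0000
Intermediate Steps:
z(U) = 0
J = -117997/58998 (J = -2 + 1/(3*(-37253 + 17587)) = -2 + (⅓)/(-19666) = -2 + (⅓)*(-1/19666) = -2 - 1/58998 = -117997/58998 ≈ -2.0000)
J - z(74) = -117997/58998 - 1*0 = -117997/58998 + 0 = -117997/58998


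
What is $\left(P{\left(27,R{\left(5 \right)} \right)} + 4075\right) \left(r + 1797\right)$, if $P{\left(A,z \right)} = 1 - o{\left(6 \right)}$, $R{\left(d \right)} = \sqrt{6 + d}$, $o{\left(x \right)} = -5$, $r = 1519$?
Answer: $13532596$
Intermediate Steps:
$P{\left(A,z \right)} = 6$ ($P{\left(A,z \right)} = 1 - -5 = 1 + 5 = 6$)
$\left(P{\left(27,R{\left(5 \right)} \right)} + 4075\right) \left(r + 1797\right) = \left(6 + 4075\right) \left(1519 + 1797\right) = 4081 \cdot 3316 = 13532596$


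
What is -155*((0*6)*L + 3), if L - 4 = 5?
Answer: -465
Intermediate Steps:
L = 9 (L = 4 + 5 = 9)
-155*((0*6)*L + 3) = -155*((0*6)*9 + 3) = -155*(0*9 + 3) = -155*(0 + 3) = -155*3 = -465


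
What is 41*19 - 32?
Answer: 747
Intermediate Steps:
41*19 - 32 = 779 - 32 = 747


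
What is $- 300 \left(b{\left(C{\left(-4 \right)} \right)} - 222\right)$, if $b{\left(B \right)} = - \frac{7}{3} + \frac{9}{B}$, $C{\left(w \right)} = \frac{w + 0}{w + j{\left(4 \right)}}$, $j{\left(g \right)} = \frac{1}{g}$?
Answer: $\frac{259075}{4} \approx 64769.0$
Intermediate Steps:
$C{\left(w \right)} = \frac{w}{\frac{1}{4} + w}$ ($C{\left(w \right)} = \frac{w + 0}{w + \frac{1}{4}} = \frac{w}{w + \frac{1}{4}} = \frac{w}{\frac{1}{4} + w}$)
$b{\left(B \right)} = - \frac{7}{3} + \frac{9}{B}$ ($b{\left(B \right)} = \left(-7\right) \frac{1}{3} + \frac{9}{B} = - \frac{7}{3} + \frac{9}{B}$)
$- 300 \left(b{\left(C{\left(-4 \right)} \right)} - 222\right) = - 300 \left(\left(- \frac{7}{3} + \frac{9}{4 \left(-4\right) \frac{1}{1 + 4 \left(-4\right)}}\right) - 222\right) = - 300 \left(\left(- \frac{7}{3} + \frac{9}{4 \left(-4\right) \frac{1}{1 - 16}}\right) - 222\right) = - 300 \left(\left(- \frac{7}{3} + \frac{9}{4 \left(-4\right) \frac{1}{-15}}\right) - 222\right) = - 300 \left(\left(- \frac{7}{3} + \frac{9}{4 \left(-4\right) \left(- \frac{1}{15}\right)}\right) - 222\right) = - 300 \left(\left(- \frac{7}{3} + \frac{9}{\frac{16}{15}}\right) - 222\right) = - 300 \left(\left(- \frac{7}{3} + 9 \cdot \frac{15}{16}\right) - 222\right) = - 300 \left(\left(- \frac{7}{3} + \frac{135}{16}\right) - 222\right) = - 300 \left(\frac{293}{48} - 222\right) = \left(-300\right) \left(- \frac{10363}{48}\right) = \frac{259075}{4}$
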